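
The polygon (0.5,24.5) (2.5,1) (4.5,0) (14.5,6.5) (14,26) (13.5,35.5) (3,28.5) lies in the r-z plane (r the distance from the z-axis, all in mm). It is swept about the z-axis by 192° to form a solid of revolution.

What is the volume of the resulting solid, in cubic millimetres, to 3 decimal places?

Profile (r,z), 7 vertices: (0.5,24.5) (2.5,1) (4.5,0) (14.5,6.5) (14,26) (13.5,35.5) (3,28.5)
edge 0: (0.5,24.5)→(2.5,1)  cross = 0.5·1 − 2.5·24.5 = -60.7500; (r_i+r_j)·cross = 3·-60.7500 = -182.2500
edge 1: (2.5,1)→(4.5,0)  cross = 2.5·0 − 4.5·1 = -4.5000; (r_i+r_j)·cross = 7·-4.5000 = -31.5000
edge 2: (4.5,0)→(14.5,6.5)  cross = 4.5·6.5 − 14.5·0 = 29.2500; (r_i+r_j)·cross = 19·29.2500 = 555.7500
edge 3: (14.5,6.5)→(14,26)  cross = 14.5·26 − 14·6.5 = 286.0000; (r_i+r_j)·cross = 28.5·286.0000 = 8151.0000
edge 4: (14,26)→(13.5,35.5)  cross = 14·35.5 − 13.5·26 = 146.0000; (r_i+r_j)·cross = 27.5·146.0000 = 4015.0000
edge 5: (13.5,35.5)→(3,28.5)  cross = 13.5·28.5 − 3·35.5 = 278.2500; (r_i+r_j)·cross = 16.5·278.2500 = 4591.1250
edge 6: (3,28.5)→(0.5,24.5)  cross = 3·24.5 − 0.5·28.5 = 59.2500; (r_i+r_j)·cross = 3.5·59.2500 = 207.3750
Σcross = 733.5000 → A = |Σcross|/2 = 366.7500 mm²
Σ(r_i+r_j)·cross = 17306.5000 → first moment M = |Σ|/6 = 2884.4167
R_c = M/A = 2884.4167/366.7500 = 7.8648 mm
θ = 192° = 3.351032 rad
V = θ·R_c·A = 3.351032·7.8648·366.7500 = 9665.773 mm³

Volume = 9665.773 mm³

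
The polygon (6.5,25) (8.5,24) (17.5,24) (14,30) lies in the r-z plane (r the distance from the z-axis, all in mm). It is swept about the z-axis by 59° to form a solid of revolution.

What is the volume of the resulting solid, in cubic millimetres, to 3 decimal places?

Profile (r,z), 4 vertices: (6.5,25) (8.5,24) (17.5,24) (14,30)
edge 0: (6.5,25)→(8.5,24)  cross = 6.5·24 − 8.5·25 = -56.5000; (r_i+r_j)·cross = 15·-56.5000 = -847.5000
edge 1: (8.5,24)→(17.5,24)  cross = 8.5·24 − 17.5·24 = -216.0000; (r_i+r_j)·cross = 26·-216.0000 = -5616.0000
edge 2: (17.5,24)→(14,30)  cross = 17.5·30 − 14·24 = 189.0000; (r_i+r_j)·cross = 31.5·189.0000 = 5953.5000
edge 3: (14,30)→(6.5,25)  cross = 14·25 − 6.5·30 = 155.0000; (r_i+r_j)·cross = 20.5·155.0000 = 3177.5000
Σcross = 71.5000 → A = |Σcross|/2 = 35.7500 mm²
Σ(r_i+r_j)·cross = 2667.5000 → first moment M = |Σ|/6 = 444.5833
R_c = M/A = 444.5833/35.7500 = 12.4359 mm
θ = 59° = 1.029744 rad
V = θ·R_c·A = 1.029744·12.4359·35.7500 = 457.807 mm³

Volume = 457.807 mm³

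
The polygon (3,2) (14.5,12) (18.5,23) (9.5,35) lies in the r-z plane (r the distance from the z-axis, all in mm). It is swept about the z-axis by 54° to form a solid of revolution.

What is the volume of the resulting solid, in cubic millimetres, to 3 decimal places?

Profile (r,z), 4 vertices: (3,2) (14.5,12) (18.5,23) (9.5,35)
edge 0: (3,2)→(14.5,12)  cross = 3·12 − 14.5·2 = 7.0000; (r_i+r_j)·cross = 17.5·7.0000 = 122.5000
edge 1: (14.5,12)→(18.5,23)  cross = 14.5·23 − 18.5·12 = 111.5000; (r_i+r_j)·cross = 33·111.5000 = 3679.5000
edge 2: (18.5,23)→(9.5,35)  cross = 18.5·35 − 9.5·23 = 429.0000; (r_i+r_j)·cross = 28·429.0000 = 12012.0000
edge 3: (9.5,35)→(3,2)  cross = 9.5·2 − 3·35 = -86.0000; (r_i+r_j)·cross = 12.5·-86.0000 = -1075.0000
Σcross = 461.5000 → A = |Σcross|/2 = 230.7500 mm²
Σ(r_i+r_j)·cross = 14739.0000 → first moment M = |Σ|/6 = 2456.5000
R_c = M/A = 2456.5000/230.7500 = 10.6457 mm
θ = 54° = 0.942478 rad
V = θ·R_c·A = 0.942478·10.6457·230.7500 = 2315.197 mm³

Volume = 2315.197 mm³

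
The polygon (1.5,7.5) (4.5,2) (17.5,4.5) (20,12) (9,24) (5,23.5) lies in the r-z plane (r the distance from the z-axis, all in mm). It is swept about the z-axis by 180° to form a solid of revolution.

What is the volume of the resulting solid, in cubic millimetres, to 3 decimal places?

Profile (r,z), 6 vertices: (1.5,7.5) (4.5,2) (17.5,4.5) (20,12) (9,24) (5,23.5)
edge 0: (1.5,7.5)→(4.5,2)  cross = 1.5·2 − 4.5·7.5 = -30.7500; (r_i+r_j)·cross = 6·-30.7500 = -184.5000
edge 1: (4.5,2)→(17.5,4.5)  cross = 4.5·4.5 − 17.5·2 = -14.7500; (r_i+r_j)·cross = 22·-14.7500 = -324.5000
edge 2: (17.5,4.5)→(20,12)  cross = 17.5·12 − 20·4.5 = 120.0000; (r_i+r_j)·cross = 37.5·120.0000 = 4500.0000
edge 3: (20,12)→(9,24)  cross = 20·24 − 9·12 = 372.0000; (r_i+r_j)·cross = 29·372.0000 = 10788.0000
edge 4: (9,24)→(5,23.5)  cross = 9·23.5 − 5·24 = 91.5000; (r_i+r_j)·cross = 14·91.5000 = 1281.0000
edge 5: (5,23.5)→(1.5,7.5)  cross = 5·7.5 − 1.5·23.5 = 2.2500; (r_i+r_j)·cross = 6.5·2.2500 = 14.6250
Σcross = 540.2500 → A = |Σcross|/2 = 270.1250 mm²
Σ(r_i+r_j)·cross = 16074.6250 → first moment M = |Σ|/6 = 2679.1042
R_c = M/A = 2679.1042/270.1250 = 9.9180 mm
θ = 180° = 3.141593 rad
V = θ·R_c·A = 3.141593·9.9180·270.1250 = 8416.654 mm³

Volume = 8416.654 mm³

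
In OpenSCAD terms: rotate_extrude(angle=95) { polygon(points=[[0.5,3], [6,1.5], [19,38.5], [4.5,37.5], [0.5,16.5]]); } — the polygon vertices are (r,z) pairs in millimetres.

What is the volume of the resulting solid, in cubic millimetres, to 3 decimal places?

Profile (r,z), 5 vertices: (0.5,3) (6,1.5) (19,38.5) (4.5,37.5) (0.5,16.5)
edge 0: (0.5,3)→(6,1.5)  cross = 0.5·1.5 − 6·3 = -17.2500; (r_i+r_j)·cross = 6.5·-17.2500 = -112.1250
edge 1: (6,1.5)→(19,38.5)  cross = 6·38.5 − 19·1.5 = 202.5000; (r_i+r_j)·cross = 25·202.5000 = 5062.5000
edge 2: (19,38.5)→(4.5,37.5)  cross = 19·37.5 − 4.5·38.5 = 539.2500; (r_i+r_j)·cross = 23.5·539.2500 = 12672.3750
edge 3: (4.5,37.5)→(0.5,16.5)  cross = 4.5·16.5 − 0.5·37.5 = 55.5000; (r_i+r_j)·cross = 5·55.5000 = 277.5000
edge 4: (0.5,16.5)→(0.5,3)  cross = 0.5·3 − 0.5·16.5 = -6.7500; (r_i+r_j)·cross = 1·-6.7500 = -6.7500
Σcross = 773.2500 → A = |Σcross|/2 = 386.6250 mm²
Σ(r_i+r_j)·cross = 17893.5000 → first moment M = |Σ|/6 = 2982.2500
R_c = M/A = 2982.2500/386.6250 = 7.7135 mm
θ = 95° = 1.658063 rad
V = θ·R_c·A = 1.658063·7.7135·386.6250 = 4944.758 mm³

Volume = 4944.758 mm³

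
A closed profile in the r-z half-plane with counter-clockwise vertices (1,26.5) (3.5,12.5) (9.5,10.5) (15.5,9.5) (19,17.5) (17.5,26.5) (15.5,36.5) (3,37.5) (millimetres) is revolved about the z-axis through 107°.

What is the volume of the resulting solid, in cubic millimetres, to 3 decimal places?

Profile (r,z), 8 vertices: (1,26.5) (3.5,12.5) (9.5,10.5) (15.5,9.5) (19,17.5) (17.5,26.5) (15.5,36.5) (3,37.5)
edge 0: (1,26.5)→(3.5,12.5)  cross = 1·12.5 − 3.5·26.5 = -80.2500; (r_i+r_j)·cross = 4.5·-80.2500 = -361.1250
edge 1: (3.5,12.5)→(9.5,10.5)  cross = 3.5·10.5 − 9.5·12.5 = -82.0000; (r_i+r_j)·cross = 13·-82.0000 = -1066.0000
edge 2: (9.5,10.5)→(15.5,9.5)  cross = 9.5·9.5 − 15.5·10.5 = -72.5000; (r_i+r_j)·cross = 25·-72.5000 = -1812.5000
edge 3: (15.5,9.5)→(19,17.5)  cross = 15.5·17.5 − 19·9.5 = 90.7500; (r_i+r_j)·cross = 34.5·90.7500 = 3130.8750
edge 4: (19,17.5)→(17.5,26.5)  cross = 19·26.5 − 17.5·17.5 = 197.2500; (r_i+r_j)·cross = 36.5·197.2500 = 7199.6250
edge 5: (17.5,26.5)→(15.5,36.5)  cross = 17.5·36.5 − 15.5·26.5 = 228.0000; (r_i+r_j)·cross = 33·228.0000 = 7524.0000
edge 6: (15.5,36.5)→(3,37.5)  cross = 15.5·37.5 − 3·36.5 = 471.7500; (r_i+r_j)·cross = 18.5·471.7500 = 8727.3750
edge 7: (3,37.5)→(1,26.5)  cross = 3·26.5 − 1·37.5 = 42.0000; (r_i+r_j)·cross = 4·42.0000 = 168.0000
Σcross = 795.0000 → A = |Σcross|/2 = 397.5000 mm²
Σ(r_i+r_j)·cross = 23510.2500 → first moment M = |Σ|/6 = 3918.3750
R_c = M/A = 3918.3750/397.5000 = 9.8575 mm
θ = 107° = 1.867502 rad
V = θ·R_c·A = 1.867502·9.8575·397.5000 = 7317.574 mm³

Volume = 7317.574 mm³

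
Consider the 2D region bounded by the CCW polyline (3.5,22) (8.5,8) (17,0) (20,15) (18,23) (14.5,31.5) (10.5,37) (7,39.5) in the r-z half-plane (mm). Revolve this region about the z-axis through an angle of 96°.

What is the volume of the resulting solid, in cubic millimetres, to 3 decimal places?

Profile (r,z), 8 vertices: (3.5,22) (8.5,8) (17,0) (20,15) (18,23) (14.5,31.5) (10.5,37) (7,39.5)
edge 0: (3.5,22)→(8.5,8)  cross = 3.5·8 − 8.5·22 = -159.0000; (r_i+r_j)·cross = 12·-159.0000 = -1908.0000
edge 1: (8.5,8)→(17,0)  cross = 8.5·0 − 17·8 = -136.0000; (r_i+r_j)·cross = 25.5·-136.0000 = -3468.0000
edge 2: (17,0)→(20,15)  cross = 17·15 − 20·0 = 255.0000; (r_i+r_j)·cross = 37·255.0000 = 9435.0000
edge 3: (20,15)→(18,23)  cross = 20·23 − 18·15 = 190.0000; (r_i+r_j)·cross = 38·190.0000 = 7220.0000
edge 4: (18,23)→(14.5,31.5)  cross = 18·31.5 − 14.5·23 = 233.5000; (r_i+r_j)·cross = 32.5·233.5000 = 7588.7500
edge 5: (14.5,31.5)→(10.5,37)  cross = 14.5·37 − 10.5·31.5 = 205.7500; (r_i+r_j)·cross = 25·205.7500 = 5143.7500
edge 6: (10.5,37)→(7,39.5)  cross = 10.5·39.5 − 7·37 = 155.7500; (r_i+r_j)·cross = 17.5·155.7500 = 2725.6250
edge 7: (7,39.5)→(3.5,22)  cross = 7·22 − 3.5·39.5 = 15.7500; (r_i+r_j)·cross = 10.5·15.7500 = 165.3750
Σcross = 760.7500 → A = |Σcross|/2 = 380.3750 mm²
Σ(r_i+r_j)·cross = 26902.5000 → first moment M = |Σ|/6 = 4483.7500
R_c = M/A = 4483.7500/380.3750 = 11.7877 mm
θ = 96° = 1.675516 rad
V = θ·R_c·A = 1.675516·11.7877·380.3750 = 7512.595 mm³

Volume = 7512.595 mm³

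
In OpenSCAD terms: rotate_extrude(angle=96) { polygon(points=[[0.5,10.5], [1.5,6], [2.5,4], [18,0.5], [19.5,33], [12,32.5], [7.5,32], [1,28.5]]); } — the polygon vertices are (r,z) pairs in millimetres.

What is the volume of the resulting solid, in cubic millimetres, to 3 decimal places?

Volume = 8980.976 mm³

Profile (r,z), 8 vertices: (0.5,10.5) (1.5,6) (2.5,4) (18,0.5) (19.5,33) (12,32.5) (7.5,32) (1,28.5)
edge 0: (0.5,10.5)→(1.5,6)  cross = 0.5·6 − 1.5·10.5 = -12.7500; (r_i+r_j)·cross = 2·-12.7500 = -25.5000
edge 1: (1.5,6)→(2.5,4)  cross = 1.5·4 − 2.5·6 = -9.0000; (r_i+r_j)·cross = 4·-9.0000 = -36.0000
edge 2: (2.5,4)→(18,0.5)  cross = 2.5·0.5 − 18·4 = -70.7500; (r_i+r_j)·cross = 20.5·-70.7500 = -1450.3750
edge 3: (18,0.5)→(19.5,33)  cross = 18·33 − 19.5·0.5 = 584.2500; (r_i+r_j)·cross = 37.5·584.2500 = 21909.3750
edge 4: (19.5,33)→(12,32.5)  cross = 19.5·32.5 − 12·33 = 237.7500; (r_i+r_j)·cross = 31.5·237.7500 = 7489.1250
edge 5: (12,32.5)→(7.5,32)  cross = 12·32 − 7.5·32.5 = 140.2500; (r_i+r_j)·cross = 19.5·140.2500 = 2734.8750
edge 6: (7.5,32)→(1,28.5)  cross = 7.5·28.5 − 1·32 = 181.7500; (r_i+r_j)·cross = 8.5·181.7500 = 1544.8750
edge 7: (1,28.5)→(0.5,10.5)  cross = 1·10.5 − 0.5·28.5 = -3.7500; (r_i+r_j)·cross = 1.5·-3.7500 = -5.6250
Σcross = 1047.7500 → A = |Σcross|/2 = 523.8750 mm²
Σ(r_i+r_j)·cross = 32160.7500 → first moment M = |Σ|/6 = 5360.1250
R_c = M/A = 5360.1250/523.8750 = 10.2317 mm
θ = 96° = 1.675516 rad
V = θ·R_c·A = 1.675516·10.2317·523.8750 = 8980.976 mm³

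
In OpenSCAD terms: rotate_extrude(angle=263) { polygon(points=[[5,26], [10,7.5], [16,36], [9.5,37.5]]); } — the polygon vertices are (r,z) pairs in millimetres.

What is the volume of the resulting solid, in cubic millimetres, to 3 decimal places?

Profile (r,z), 4 vertices: (5,26) (10,7.5) (16,36) (9.5,37.5)
edge 0: (5,26)→(10,7.5)  cross = 5·7.5 − 10·26 = -222.5000; (r_i+r_j)·cross = 15·-222.5000 = -3337.5000
edge 1: (10,7.5)→(16,36)  cross = 10·36 − 16·7.5 = 240.0000; (r_i+r_j)·cross = 26·240.0000 = 6240.0000
edge 2: (16,36)→(9.5,37.5)  cross = 16·37.5 − 9.5·36 = 258.0000; (r_i+r_j)·cross = 25.5·258.0000 = 6579.0000
edge 3: (9.5,37.5)→(5,26)  cross = 9.5·26 − 5·37.5 = 59.5000; (r_i+r_j)·cross = 14.5·59.5000 = 862.7500
Σcross = 335.0000 → A = |Σcross|/2 = 167.5000 mm²
Σ(r_i+r_j)·cross = 10344.2500 → first moment M = |Σ|/6 = 1724.0417
R_c = M/A = 1724.0417/167.5000 = 10.2928 mm
θ = 263° = 4.590216 rad
V = θ·R_c·A = 4.590216·10.2928·167.5000 = 7913.724 mm³

Volume = 7913.724 mm³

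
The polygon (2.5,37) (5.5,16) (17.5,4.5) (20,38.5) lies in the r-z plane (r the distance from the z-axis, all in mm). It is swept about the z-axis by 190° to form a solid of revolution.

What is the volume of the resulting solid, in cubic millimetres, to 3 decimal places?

Volume = 16136.405 mm³

Profile (r,z), 4 vertices: (2.5,37) (5.5,16) (17.5,4.5) (20,38.5)
edge 0: (2.5,37)→(5.5,16)  cross = 2.5·16 − 5.5·37 = -163.5000; (r_i+r_j)·cross = 8·-163.5000 = -1308.0000
edge 1: (5.5,16)→(17.5,4.5)  cross = 5.5·4.5 − 17.5·16 = -255.2500; (r_i+r_j)·cross = 23·-255.2500 = -5870.7500
edge 2: (17.5,4.5)→(20,38.5)  cross = 17.5·38.5 − 20·4.5 = 583.7500; (r_i+r_j)·cross = 37.5·583.7500 = 21890.6250
edge 3: (20,38.5)→(2.5,37)  cross = 20·37 − 2.5·38.5 = 643.7500; (r_i+r_j)·cross = 22.5·643.7500 = 14484.3750
Σcross = 808.7500 → A = |Σcross|/2 = 404.3750 mm²
Σ(r_i+r_j)·cross = 29196.2500 → first moment M = |Σ|/6 = 4866.0417
R_c = M/A = 4866.0417/404.3750 = 12.0335 mm
θ = 190° = 3.316126 rad
V = θ·R_c·A = 3.316126·12.0335·404.3750 = 16136.405 mm³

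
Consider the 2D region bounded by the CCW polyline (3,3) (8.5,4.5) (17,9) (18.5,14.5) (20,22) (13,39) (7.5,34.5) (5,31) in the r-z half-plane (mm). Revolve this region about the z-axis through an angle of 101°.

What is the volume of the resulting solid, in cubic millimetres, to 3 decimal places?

Profile (r,z), 8 vertices: (3,3) (8.5,4.5) (17,9) (18.5,14.5) (20,22) (13,39) (7.5,34.5) (5,31)
edge 0: (3,3)→(8.5,4.5)  cross = 3·4.5 − 8.5·3 = -12.0000; (r_i+r_j)·cross = 11.5·-12.0000 = -138.0000
edge 1: (8.5,4.5)→(17,9)  cross = 8.5·9 − 17·4.5 = 0.0000; (r_i+r_j)·cross = 25.5·0.0000 = 0.0000
edge 2: (17,9)→(18.5,14.5)  cross = 17·14.5 − 18.5·9 = 80.0000; (r_i+r_j)·cross = 35.5·80.0000 = 2840.0000
edge 3: (18.5,14.5)→(20,22)  cross = 18.5·22 − 20·14.5 = 117.0000; (r_i+r_j)·cross = 38.5·117.0000 = 4504.5000
edge 4: (20,22)→(13,39)  cross = 20·39 − 13·22 = 494.0000; (r_i+r_j)·cross = 33·494.0000 = 16302.0000
edge 5: (13,39)→(7.5,34.5)  cross = 13·34.5 − 7.5·39 = 156.0000; (r_i+r_j)·cross = 20.5·156.0000 = 3198.0000
edge 6: (7.5,34.5)→(5,31)  cross = 7.5·31 − 5·34.5 = 60.0000; (r_i+r_j)·cross = 12.5·60.0000 = 750.0000
edge 7: (5,31)→(3,3)  cross = 5·3 − 3·31 = -78.0000; (r_i+r_j)·cross = 8·-78.0000 = -624.0000
Σcross = 817.0000 → A = |Σcross|/2 = 408.5000 mm²
Σ(r_i+r_j)·cross = 26832.5000 → first moment M = |Σ|/6 = 4472.0833
R_c = M/A = 4472.0833/408.5000 = 10.9476 mm
θ = 101° = 1.762783 rad
V = θ·R_c·A = 1.762783·10.9476·408.5000 = 7883.310 mm³

Volume = 7883.310 mm³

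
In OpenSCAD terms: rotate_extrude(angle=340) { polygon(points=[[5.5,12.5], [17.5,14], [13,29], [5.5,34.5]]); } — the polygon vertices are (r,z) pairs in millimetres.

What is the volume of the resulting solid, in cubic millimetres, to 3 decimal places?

Volume = 10565.700 mm³

Profile (r,z), 4 vertices: (5.5,12.5) (17.5,14) (13,29) (5.5,34.5)
edge 0: (5.5,12.5)→(17.5,14)  cross = 5.5·14 − 17.5·12.5 = -141.7500; (r_i+r_j)·cross = 23·-141.7500 = -3260.2500
edge 1: (17.5,14)→(13,29)  cross = 17.5·29 − 13·14 = 325.5000; (r_i+r_j)·cross = 30.5·325.5000 = 9927.7500
edge 2: (13,29)→(5.5,34.5)  cross = 13·34.5 − 5.5·29 = 289.0000; (r_i+r_j)·cross = 18.5·289.0000 = 5346.5000
edge 3: (5.5,34.5)→(5.5,12.5)  cross = 5.5·12.5 − 5.5·34.5 = -121.0000; (r_i+r_j)·cross = 11·-121.0000 = -1331.0000
Σcross = 351.7500 → A = |Σcross|/2 = 175.8750 mm²
Σ(r_i+r_j)·cross = 10683.0000 → first moment M = |Σ|/6 = 1780.5000
R_c = M/A = 1780.5000/175.8750 = 10.1237 mm
θ = 340° = 5.934119 rad
V = θ·R_c·A = 5.934119·10.1237·175.8750 = 10565.700 mm³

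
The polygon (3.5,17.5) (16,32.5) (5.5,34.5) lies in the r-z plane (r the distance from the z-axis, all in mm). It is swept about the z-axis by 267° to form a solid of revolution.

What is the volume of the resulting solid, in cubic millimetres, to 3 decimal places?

Profile (r,z), 3 vertices: (3.5,17.5) (16,32.5) (5.5,34.5)
edge 0: (3.5,17.5)→(16,32.5)  cross = 3.5·32.5 − 16·17.5 = -166.2500; (r_i+r_j)·cross = 19.5·-166.2500 = -3241.8750
edge 1: (16,32.5)→(5.5,34.5)  cross = 16·34.5 − 5.5·32.5 = 373.2500; (r_i+r_j)·cross = 21.5·373.2500 = 8024.8750
edge 2: (5.5,34.5)→(3.5,17.5)  cross = 5.5·17.5 − 3.5·34.5 = -24.5000; (r_i+r_j)·cross = 9·-24.5000 = -220.5000
Σcross = 182.5000 → A = |Σcross|/2 = 91.2500 mm²
Σ(r_i+r_j)·cross = 4562.5000 → first moment M = |Σ|/6 = 760.4167
R_c = M/A = 760.4167/91.2500 = 8.3333 mm
θ = 267° = 4.660029 rad
V = θ·R_c·A = 4.660029·8.3333·91.2500 = 3543.564 mm³

Volume = 3543.564 mm³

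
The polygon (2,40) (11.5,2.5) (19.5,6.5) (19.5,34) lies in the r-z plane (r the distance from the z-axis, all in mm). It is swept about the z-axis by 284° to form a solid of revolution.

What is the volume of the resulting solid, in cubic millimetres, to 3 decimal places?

Profile (r,z), 4 vertices: (2,40) (11.5,2.5) (19.5,6.5) (19.5,34)
edge 0: (2,40)→(11.5,2.5)  cross = 2·2.5 − 11.5·40 = -455.0000; (r_i+r_j)·cross = 13.5·-455.0000 = -6142.5000
edge 1: (11.5,2.5)→(19.5,6.5)  cross = 11.5·6.5 − 19.5·2.5 = 26.0000; (r_i+r_j)·cross = 31·26.0000 = 806.0000
edge 2: (19.5,6.5)→(19.5,34)  cross = 19.5·34 − 19.5·6.5 = 536.2500; (r_i+r_j)·cross = 39·536.2500 = 20913.7500
edge 3: (19.5,34)→(2,40)  cross = 19.5·40 − 2·34 = 712.0000; (r_i+r_j)·cross = 21.5·712.0000 = 15308.0000
Σcross = 819.2500 → A = |Σcross|/2 = 409.6250 mm²
Σ(r_i+r_j)·cross = 30885.2500 → first moment M = |Σ|/6 = 5147.5417
R_c = M/A = 5147.5417/409.6250 = 12.5665 mm
θ = 284° = 4.956735 rad
V = θ·R_c·A = 4.956735·12.5665·409.6250 = 25515.000 mm³

Volume = 25515.000 mm³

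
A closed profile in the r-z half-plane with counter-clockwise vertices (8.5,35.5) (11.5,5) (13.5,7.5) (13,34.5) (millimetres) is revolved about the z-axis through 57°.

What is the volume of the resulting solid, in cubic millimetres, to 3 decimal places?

Volume = 1082.674 mm³

Profile (r,z), 4 vertices: (8.5,35.5) (11.5,5) (13.5,7.5) (13,34.5)
edge 0: (8.5,35.5)→(11.5,5)  cross = 8.5·5 − 11.5·35.5 = -365.7500; (r_i+r_j)·cross = 20·-365.7500 = -7315.0000
edge 1: (11.5,5)→(13.5,7.5)  cross = 11.5·7.5 − 13.5·5 = 18.7500; (r_i+r_j)·cross = 25·18.7500 = 468.7500
edge 2: (13.5,7.5)→(13,34.5)  cross = 13.5·34.5 − 13·7.5 = 368.2500; (r_i+r_j)·cross = 26.5·368.2500 = 9758.6250
edge 3: (13,34.5)→(8.5,35.5)  cross = 13·35.5 − 8.5·34.5 = 168.2500; (r_i+r_j)·cross = 21.5·168.2500 = 3617.3750
Σcross = 189.5000 → A = |Σcross|/2 = 94.7500 mm²
Σ(r_i+r_j)·cross = 6529.7500 → first moment M = |Σ|/6 = 1088.2917
R_c = M/A = 1088.2917/94.7500 = 11.4859 mm
θ = 57° = 0.994838 rad
V = θ·R_c·A = 0.994838·11.4859·94.7500 = 1082.674 mm³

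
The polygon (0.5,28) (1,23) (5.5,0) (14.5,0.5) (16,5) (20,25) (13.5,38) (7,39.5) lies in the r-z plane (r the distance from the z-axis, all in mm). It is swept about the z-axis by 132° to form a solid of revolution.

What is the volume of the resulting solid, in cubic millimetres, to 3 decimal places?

Volume = 12644.020 mm³

Profile (r,z), 8 vertices: (0.5,28) (1,23) (5.5,0) (14.5,0.5) (16,5) (20,25) (13.5,38) (7,39.5)
edge 0: (0.5,28)→(1,23)  cross = 0.5·23 − 1·28 = -16.5000; (r_i+r_j)·cross = 1.5·-16.5000 = -24.7500
edge 1: (1,23)→(5.5,0)  cross = 1·0 − 5.5·23 = -126.5000; (r_i+r_j)·cross = 6.5·-126.5000 = -822.2500
edge 2: (5.5,0)→(14.5,0.5)  cross = 5.5·0.5 − 14.5·0 = 2.7500; (r_i+r_j)·cross = 20·2.7500 = 55.0000
edge 3: (14.5,0.5)→(16,5)  cross = 14.5·5 − 16·0.5 = 64.5000; (r_i+r_j)·cross = 30.5·64.5000 = 1967.2500
edge 4: (16,5)→(20,25)  cross = 16·25 − 20·5 = 300.0000; (r_i+r_j)·cross = 36·300.0000 = 10800.0000
edge 5: (20,25)→(13.5,38)  cross = 20·38 − 13.5·25 = 422.5000; (r_i+r_j)·cross = 33.5·422.5000 = 14153.7500
edge 6: (13.5,38)→(7,39.5)  cross = 13.5·39.5 − 7·38 = 267.2500; (r_i+r_j)·cross = 20.5·267.2500 = 5478.6250
edge 7: (7,39.5)→(0.5,28)  cross = 7·28 − 0.5·39.5 = 176.2500; (r_i+r_j)·cross = 7.5·176.2500 = 1321.8750
Σcross = 1090.2500 → A = |Σcross|/2 = 545.1250 mm²
Σ(r_i+r_j)·cross = 32929.5000 → first moment M = |Σ|/6 = 5488.2500
R_c = M/A = 5488.2500/545.1250 = 10.0679 mm
θ = 132° = 2.303835 rad
V = θ·R_c·A = 2.303835·10.0679·545.1250 = 12644.020 mm³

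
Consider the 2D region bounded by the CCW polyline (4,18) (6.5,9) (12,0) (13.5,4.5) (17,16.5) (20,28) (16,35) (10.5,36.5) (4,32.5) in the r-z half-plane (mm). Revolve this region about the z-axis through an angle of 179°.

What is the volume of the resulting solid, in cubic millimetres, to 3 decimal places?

Volume = 13312.739 mm³

Profile (r,z), 9 vertices: (4,18) (6.5,9) (12,0) (13.5,4.5) (17,16.5) (20,28) (16,35) (10.5,36.5) (4,32.5)
edge 0: (4,18)→(6.5,9)  cross = 4·9 − 6.5·18 = -81.0000; (r_i+r_j)·cross = 10.5·-81.0000 = -850.5000
edge 1: (6.5,9)→(12,0)  cross = 6.5·0 − 12·9 = -108.0000; (r_i+r_j)·cross = 18.5·-108.0000 = -1998.0000
edge 2: (12,0)→(13.5,4.5)  cross = 12·4.5 − 13.5·0 = 54.0000; (r_i+r_j)·cross = 25.5·54.0000 = 1377.0000
edge 3: (13.5,4.5)→(17,16.5)  cross = 13.5·16.5 − 17·4.5 = 146.2500; (r_i+r_j)·cross = 30.5·146.2500 = 4460.6250
edge 4: (17,16.5)→(20,28)  cross = 17·28 − 20·16.5 = 146.0000; (r_i+r_j)·cross = 37·146.0000 = 5402.0000
edge 5: (20,28)→(16,35)  cross = 20·35 − 16·28 = 252.0000; (r_i+r_j)·cross = 36·252.0000 = 9072.0000
edge 6: (16,35)→(10.5,36.5)  cross = 16·36.5 − 10.5·35 = 216.5000; (r_i+r_j)·cross = 26.5·216.5000 = 5737.2500
edge 7: (10.5,36.5)→(4,32.5)  cross = 10.5·32.5 − 4·36.5 = 195.2500; (r_i+r_j)·cross = 14.5·195.2500 = 2831.1250
edge 8: (4,32.5)→(4,18)  cross = 4·18 − 4·32.5 = -58.0000; (r_i+r_j)·cross = 8·-58.0000 = -464.0000
Σcross = 763.0000 → A = |Σcross|/2 = 381.5000 mm²
Σ(r_i+r_j)·cross = 25567.5000 → first moment M = |Σ|/6 = 4261.2500
R_c = M/A = 4261.2500/381.5000 = 11.1697 mm
θ = 179° = 3.124139 rad
V = θ·R_c·A = 3.124139·11.1697·381.5000 = 13312.739 mm³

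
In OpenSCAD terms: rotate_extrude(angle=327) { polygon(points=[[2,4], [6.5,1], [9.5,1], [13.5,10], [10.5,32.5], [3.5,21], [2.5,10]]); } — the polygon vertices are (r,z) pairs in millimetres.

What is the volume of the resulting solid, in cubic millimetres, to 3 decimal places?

Profile (r,z), 7 vertices: (2,4) (6.5,1) (9.5,1) (13.5,10) (10.5,32.5) (3.5,21) (2.5,10)
edge 0: (2,4)→(6.5,1)  cross = 2·1 − 6.5·4 = -24.0000; (r_i+r_j)·cross = 8.5·-24.0000 = -204.0000
edge 1: (6.5,1)→(9.5,1)  cross = 6.5·1 − 9.5·1 = -3.0000; (r_i+r_j)·cross = 16·-3.0000 = -48.0000
edge 2: (9.5,1)→(13.5,10)  cross = 9.5·10 − 13.5·1 = 81.5000; (r_i+r_j)·cross = 23·81.5000 = 1874.5000
edge 3: (13.5,10)→(10.5,32.5)  cross = 13.5·32.5 − 10.5·10 = 333.7500; (r_i+r_j)·cross = 24·333.7500 = 8010.0000
edge 4: (10.5,32.5)→(3.5,21)  cross = 10.5·21 − 3.5·32.5 = 106.7500; (r_i+r_j)·cross = 14·106.7500 = 1494.5000
edge 5: (3.5,21)→(2.5,10)  cross = 3.5·10 − 2.5·21 = -17.5000; (r_i+r_j)·cross = 6·-17.5000 = -105.0000
edge 6: (2.5,10)→(2,4)  cross = 2.5·4 − 2·10 = -10.0000; (r_i+r_j)·cross = 4.5·-10.0000 = -45.0000
Σcross = 467.5000 → A = |Σcross|/2 = 233.7500 mm²
Σ(r_i+r_j)·cross = 10977.0000 → first moment M = |Σ|/6 = 1829.5000
R_c = M/A = 1829.5000/233.7500 = 7.8267 mm
θ = 327° = 5.707227 rad
V = θ·R_c·A = 5.707227·7.8267·233.7500 = 10441.371 mm³

Volume = 10441.371 mm³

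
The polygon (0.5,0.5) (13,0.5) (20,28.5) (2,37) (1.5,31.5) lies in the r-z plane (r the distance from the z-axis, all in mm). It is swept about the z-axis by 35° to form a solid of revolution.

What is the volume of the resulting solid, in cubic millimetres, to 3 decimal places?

Volume = 2732.031 mm³

Profile (r,z), 5 vertices: (0.5,0.5) (13,0.5) (20,28.5) (2,37) (1.5,31.5)
edge 0: (0.5,0.5)→(13,0.5)  cross = 0.5·0.5 − 13·0.5 = -6.2500; (r_i+r_j)·cross = 13.5·-6.2500 = -84.3750
edge 1: (13,0.5)→(20,28.5)  cross = 13·28.5 − 20·0.5 = 360.5000; (r_i+r_j)·cross = 33·360.5000 = 11896.5000
edge 2: (20,28.5)→(2,37)  cross = 20·37 − 2·28.5 = 683.0000; (r_i+r_j)·cross = 22·683.0000 = 15026.0000
edge 3: (2,37)→(1.5,31.5)  cross = 2·31.5 − 1.5·37 = 7.5000; (r_i+r_j)·cross = 3.5·7.5000 = 26.2500
edge 4: (1.5,31.5)→(0.5,0.5)  cross = 1.5·0.5 − 0.5·31.5 = -15.0000; (r_i+r_j)·cross = 2·-15.0000 = -30.0000
Σcross = 1029.7500 → A = |Σcross|/2 = 514.8750 mm²
Σ(r_i+r_j)·cross = 26834.3750 → first moment M = |Σ|/6 = 4472.3958
R_c = M/A = 4472.3958/514.8750 = 8.6864 mm
θ = 35° = 0.610865 rad
V = θ·R_c·A = 0.610865·8.6864·514.8750 = 2732.031 mm³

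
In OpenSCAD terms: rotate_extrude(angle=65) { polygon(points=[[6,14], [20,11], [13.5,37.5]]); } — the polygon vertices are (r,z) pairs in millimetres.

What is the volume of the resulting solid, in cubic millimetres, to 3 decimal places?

Volume = 2625.197 mm³

Profile (r,z), 3 vertices: (6,14) (20,11) (13.5,37.5)
edge 0: (6,14)→(20,11)  cross = 6·11 − 20·14 = -214.0000; (r_i+r_j)·cross = 26·-214.0000 = -5564.0000
edge 1: (20,11)→(13.5,37.5)  cross = 20·37.5 − 13.5·11 = 601.5000; (r_i+r_j)·cross = 33.5·601.5000 = 20150.2500
edge 2: (13.5,37.5)→(6,14)  cross = 13.5·14 − 6·37.5 = -36.0000; (r_i+r_j)·cross = 19.5·-36.0000 = -702.0000
Σcross = 351.5000 → A = |Σcross|/2 = 175.7500 mm²
Σ(r_i+r_j)·cross = 13884.2500 → first moment M = |Σ|/6 = 2314.0417
R_c = M/A = 2314.0417/175.7500 = 13.1667 mm
θ = 65° = 1.134464 rad
V = θ·R_c·A = 1.134464·13.1667·175.7500 = 2625.197 mm³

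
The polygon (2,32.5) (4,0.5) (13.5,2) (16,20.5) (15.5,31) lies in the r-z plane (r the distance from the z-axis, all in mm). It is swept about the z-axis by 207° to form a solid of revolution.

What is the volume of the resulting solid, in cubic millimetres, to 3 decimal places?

Volume = 11930.473 mm³

Profile (r,z), 5 vertices: (2,32.5) (4,0.5) (13.5,2) (16,20.5) (15.5,31)
edge 0: (2,32.5)→(4,0.5)  cross = 2·0.5 − 4·32.5 = -129.0000; (r_i+r_j)·cross = 6·-129.0000 = -774.0000
edge 1: (4,0.5)→(13.5,2)  cross = 4·2 − 13.5·0.5 = 1.2500; (r_i+r_j)·cross = 17.5·1.2500 = 21.8750
edge 2: (13.5,2)→(16,20.5)  cross = 13.5·20.5 − 16·2 = 244.7500; (r_i+r_j)·cross = 29.5·244.7500 = 7220.1250
edge 3: (16,20.5)→(15.5,31)  cross = 16·31 − 15.5·20.5 = 178.2500; (r_i+r_j)·cross = 31.5·178.2500 = 5614.8750
edge 4: (15.5,31)→(2,32.5)  cross = 15.5·32.5 − 2·31 = 441.7500; (r_i+r_j)·cross = 17.5·441.7500 = 7730.6250
Σcross = 737.0000 → A = |Σcross|/2 = 368.5000 mm²
Σ(r_i+r_j)·cross = 19813.5000 → first moment M = |Σ|/6 = 3302.2500
R_c = M/A = 3302.2500/368.5000 = 8.9613 mm
θ = 207° = 3.612832 rad
V = θ·R_c·A = 3.612832·8.9613·368.5000 = 11930.473 mm³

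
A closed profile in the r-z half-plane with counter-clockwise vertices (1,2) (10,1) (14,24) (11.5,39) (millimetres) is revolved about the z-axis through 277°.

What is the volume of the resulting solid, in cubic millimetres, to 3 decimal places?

Volume = 9588.548 mm³

Profile (r,z), 4 vertices: (1,2) (10,1) (14,24) (11.5,39)
edge 0: (1,2)→(10,1)  cross = 1·1 − 10·2 = -19.0000; (r_i+r_j)·cross = 11·-19.0000 = -209.0000
edge 1: (10,1)→(14,24)  cross = 10·24 − 14·1 = 226.0000; (r_i+r_j)·cross = 24·226.0000 = 5424.0000
edge 2: (14,24)→(11.5,39)  cross = 14·39 − 11.5·24 = 270.0000; (r_i+r_j)·cross = 25.5·270.0000 = 6885.0000
edge 3: (11.5,39)→(1,2)  cross = 11.5·2 − 1·39 = -16.0000; (r_i+r_j)·cross = 12.5·-16.0000 = -200.0000
Σcross = 461.0000 → A = |Σcross|/2 = 230.5000 mm²
Σ(r_i+r_j)·cross = 11900.0000 → first moment M = |Σ|/6 = 1983.3333
R_c = M/A = 1983.3333/230.5000 = 8.6045 mm
θ = 277° = 4.834562 rad
V = θ·R_c·A = 4.834562·8.6045·230.5000 = 9588.548 mm³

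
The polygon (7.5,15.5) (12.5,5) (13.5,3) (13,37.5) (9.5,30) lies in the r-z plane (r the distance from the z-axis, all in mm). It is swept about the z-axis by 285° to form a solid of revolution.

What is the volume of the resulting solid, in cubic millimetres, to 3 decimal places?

Volume = 6561.576 mm³

Profile (r,z), 5 vertices: (7.5,15.5) (12.5,5) (13.5,3) (13,37.5) (9.5,30)
edge 0: (7.5,15.5)→(12.5,5)  cross = 7.5·5 − 12.5·15.5 = -156.2500; (r_i+r_j)·cross = 20·-156.2500 = -3125.0000
edge 1: (12.5,5)→(13.5,3)  cross = 12.5·3 − 13.5·5 = -30.0000; (r_i+r_j)·cross = 26·-30.0000 = -780.0000
edge 2: (13.5,3)→(13,37.5)  cross = 13.5·37.5 − 13·3 = 467.2500; (r_i+r_j)·cross = 26.5·467.2500 = 12382.1250
edge 3: (13,37.5)→(9.5,30)  cross = 13·30 − 9.5·37.5 = 33.7500; (r_i+r_j)·cross = 22.5·33.7500 = 759.3750
edge 4: (9.5,30)→(7.5,15.5)  cross = 9.5·15.5 − 7.5·30 = -77.7500; (r_i+r_j)·cross = 17·-77.7500 = -1321.7500
Σcross = 237.0000 → A = |Σcross|/2 = 118.5000 mm²
Σ(r_i+r_j)·cross = 7914.7500 → first moment M = |Σ|/6 = 1319.1250
R_c = M/A = 1319.1250/118.5000 = 11.1319 mm
θ = 285° = 4.974188 rad
V = θ·R_c·A = 4.974188·11.1319·118.5000 = 6561.576 mm³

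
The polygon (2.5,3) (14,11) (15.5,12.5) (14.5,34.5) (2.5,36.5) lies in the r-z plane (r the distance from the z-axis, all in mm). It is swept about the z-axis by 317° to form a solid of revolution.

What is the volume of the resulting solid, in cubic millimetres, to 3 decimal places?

Profile (r,z), 5 vertices: (2.5,3) (14,11) (15.5,12.5) (14.5,34.5) (2.5,36.5)
edge 0: (2.5,3)→(14,11)  cross = 2.5·11 − 14·3 = -14.5000; (r_i+r_j)·cross = 16.5·-14.5000 = -239.2500
edge 1: (14,11)→(15.5,12.5)  cross = 14·12.5 − 15.5·11 = 4.5000; (r_i+r_j)·cross = 29.5·4.5000 = 132.7500
edge 2: (15.5,12.5)→(14.5,34.5)  cross = 15.5·34.5 − 14.5·12.5 = 353.5000; (r_i+r_j)·cross = 30·353.5000 = 10605.0000
edge 3: (14.5,34.5)→(2.5,36.5)  cross = 14.5·36.5 − 2.5·34.5 = 443.0000; (r_i+r_j)·cross = 17·443.0000 = 7531.0000
edge 4: (2.5,36.5)→(2.5,3)  cross = 2.5·3 − 2.5·36.5 = -83.7500; (r_i+r_j)·cross = 5·-83.7500 = -418.7500
Σcross = 702.7500 → A = |Σcross|/2 = 351.3750 mm²
Σ(r_i+r_j)·cross = 17610.7500 → first moment M = |Σ|/6 = 2935.1250
R_c = M/A = 2935.1250/351.3750 = 8.3533 mm
θ = 317° = 5.532694 rad
V = θ·R_c·A = 5.532694·8.3533·351.3750 = 16239.148 mm³

Volume = 16239.148 mm³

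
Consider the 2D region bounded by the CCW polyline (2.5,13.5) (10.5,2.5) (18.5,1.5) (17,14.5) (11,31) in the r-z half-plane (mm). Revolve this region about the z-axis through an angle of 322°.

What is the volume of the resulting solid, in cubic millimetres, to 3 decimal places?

Volume = 16129.403 mm³

Profile (r,z), 5 vertices: (2.5,13.5) (10.5,2.5) (18.5,1.5) (17,14.5) (11,31)
edge 0: (2.5,13.5)→(10.5,2.5)  cross = 2.5·2.5 − 10.5·13.5 = -135.5000; (r_i+r_j)·cross = 13·-135.5000 = -1761.5000
edge 1: (10.5,2.5)→(18.5,1.5)  cross = 10.5·1.5 − 18.5·2.5 = -30.5000; (r_i+r_j)·cross = 29·-30.5000 = -884.5000
edge 2: (18.5,1.5)→(17,14.5)  cross = 18.5·14.5 − 17·1.5 = 242.7500; (r_i+r_j)·cross = 35.5·242.7500 = 8617.6250
edge 3: (17,14.5)→(11,31)  cross = 17·31 − 11·14.5 = 367.5000; (r_i+r_j)·cross = 28·367.5000 = 10290.0000
edge 4: (11,31)→(2.5,13.5)  cross = 11·13.5 − 2.5·31 = 71.0000; (r_i+r_j)·cross = 13.5·71.0000 = 958.5000
Σcross = 515.2500 → A = |Σcross|/2 = 257.6250 mm²
Σ(r_i+r_j)·cross = 17220.1250 → first moment M = |Σ|/6 = 2870.0208
R_c = M/A = 2870.0208/257.6250 = 11.1403 mm
θ = 322° = 5.619960 rad
V = θ·R_c·A = 5.619960·11.1403·257.6250 = 16129.403 mm³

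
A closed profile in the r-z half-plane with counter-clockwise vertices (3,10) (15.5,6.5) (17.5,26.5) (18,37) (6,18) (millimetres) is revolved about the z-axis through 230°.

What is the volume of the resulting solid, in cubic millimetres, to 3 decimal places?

Volume = 10603.661 mm³

Profile (r,z), 5 vertices: (3,10) (15.5,6.5) (17.5,26.5) (18,37) (6,18)
edge 0: (3,10)→(15.5,6.5)  cross = 3·6.5 − 15.5·10 = -135.5000; (r_i+r_j)·cross = 18.5·-135.5000 = -2506.7500
edge 1: (15.5,6.5)→(17.5,26.5)  cross = 15.5·26.5 − 17.5·6.5 = 297.0000; (r_i+r_j)·cross = 33·297.0000 = 9801.0000
edge 2: (17.5,26.5)→(18,37)  cross = 17.5·37 − 18·26.5 = 170.5000; (r_i+r_j)·cross = 35.5·170.5000 = 6052.7500
edge 3: (18,37)→(6,18)  cross = 18·18 − 6·37 = 102.0000; (r_i+r_j)·cross = 24·102.0000 = 2448.0000
edge 4: (6,18)→(3,10)  cross = 6·10 − 3·18 = 6.0000; (r_i+r_j)·cross = 9·6.0000 = 54.0000
Σcross = 440.0000 → A = |Σcross|/2 = 220.0000 mm²
Σ(r_i+r_j)·cross = 15849.0000 → first moment M = |Σ|/6 = 2641.5000
R_c = M/A = 2641.5000/220.0000 = 12.0068 mm
θ = 230° = 4.014257 rad
V = θ·R_c·A = 4.014257·12.0068·220.0000 = 10603.661 mm³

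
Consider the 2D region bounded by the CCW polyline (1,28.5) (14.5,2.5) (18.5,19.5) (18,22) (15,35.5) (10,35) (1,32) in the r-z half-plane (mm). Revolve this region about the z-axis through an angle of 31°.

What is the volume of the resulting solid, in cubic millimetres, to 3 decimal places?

Volume = 1898.811 mm³

Profile (r,z), 7 vertices: (1,28.5) (14.5,2.5) (18.5,19.5) (18,22) (15,35.5) (10,35) (1,32)
edge 0: (1,28.5)→(14.5,2.5)  cross = 1·2.5 − 14.5·28.5 = -410.7500; (r_i+r_j)·cross = 15.5·-410.7500 = -6366.6250
edge 1: (14.5,2.5)→(18.5,19.5)  cross = 14.5·19.5 − 18.5·2.5 = 236.5000; (r_i+r_j)·cross = 33·236.5000 = 7804.5000
edge 2: (18.5,19.5)→(18,22)  cross = 18.5·22 − 18·19.5 = 56.0000; (r_i+r_j)·cross = 36.5·56.0000 = 2044.0000
edge 3: (18,22)→(15,35.5)  cross = 18·35.5 − 15·22 = 309.0000; (r_i+r_j)·cross = 33·309.0000 = 10197.0000
edge 4: (15,35.5)→(10,35)  cross = 15·35 − 10·35.5 = 170.0000; (r_i+r_j)·cross = 25·170.0000 = 4250.0000
edge 5: (10,35)→(1,32)  cross = 10·32 − 1·35 = 285.0000; (r_i+r_j)·cross = 11·285.0000 = 3135.0000
edge 6: (1,32)→(1,28.5)  cross = 1·28.5 − 1·32 = -3.5000; (r_i+r_j)·cross = 2·-3.5000 = -7.0000
Σcross = 642.2500 → A = |Σcross|/2 = 321.1250 mm²
Σ(r_i+r_j)·cross = 21056.8750 → first moment M = |Σ|/6 = 3509.4792
R_c = M/A = 3509.4792/321.1250 = 10.9287 mm
θ = 31° = 0.541052 rad
V = θ·R_c·A = 0.541052·10.9287·321.1250 = 1898.811 mm³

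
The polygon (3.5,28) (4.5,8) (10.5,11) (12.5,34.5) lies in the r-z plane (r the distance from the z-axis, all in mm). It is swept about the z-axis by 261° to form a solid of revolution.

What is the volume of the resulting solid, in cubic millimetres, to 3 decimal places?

Volume = 5721.279 mm³

Profile (r,z), 4 vertices: (3.5,28) (4.5,8) (10.5,11) (12.5,34.5)
edge 0: (3.5,28)→(4.5,8)  cross = 3.5·8 − 4.5·28 = -98.0000; (r_i+r_j)·cross = 8·-98.0000 = -784.0000
edge 1: (4.5,8)→(10.5,11)  cross = 4.5·11 − 10.5·8 = -34.5000; (r_i+r_j)·cross = 15·-34.5000 = -517.5000
edge 2: (10.5,11)→(12.5,34.5)  cross = 10.5·34.5 − 12.5·11 = 224.7500; (r_i+r_j)·cross = 23·224.7500 = 5169.2500
edge 3: (12.5,34.5)→(3.5,28)  cross = 12.5·28 − 3.5·34.5 = 229.2500; (r_i+r_j)·cross = 16·229.2500 = 3668.0000
Σcross = 321.5000 → A = |Σcross|/2 = 160.7500 mm²
Σ(r_i+r_j)·cross = 7535.7500 → first moment M = |Σ|/6 = 1255.9583
R_c = M/A = 1255.9583/160.7500 = 7.8131 mm
θ = 261° = 4.555309 rad
V = θ·R_c·A = 4.555309·7.8131·160.7500 = 5721.279 mm³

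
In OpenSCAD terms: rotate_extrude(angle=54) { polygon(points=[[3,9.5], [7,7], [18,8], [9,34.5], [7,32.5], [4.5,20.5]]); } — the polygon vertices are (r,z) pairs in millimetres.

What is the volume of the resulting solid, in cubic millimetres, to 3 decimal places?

Volume = 2083.151 mm³

Profile (r,z), 6 vertices: (3,9.5) (7,7) (18,8) (9,34.5) (7,32.5) (4.5,20.5)
edge 0: (3,9.5)→(7,7)  cross = 3·7 − 7·9.5 = -45.5000; (r_i+r_j)·cross = 10·-45.5000 = -455.0000
edge 1: (7,7)→(18,8)  cross = 7·8 − 18·7 = -70.0000; (r_i+r_j)·cross = 25·-70.0000 = -1750.0000
edge 2: (18,8)→(9,34.5)  cross = 18·34.5 − 9·8 = 549.0000; (r_i+r_j)·cross = 27·549.0000 = 14823.0000
edge 3: (9,34.5)→(7,32.5)  cross = 9·32.5 − 7·34.5 = 51.0000; (r_i+r_j)·cross = 16·51.0000 = 816.0000
edge 4: (7,32.5)→(4.5,20.5)  cross = 7·20.5 − 4.5·32.5 = -2.7500; (r_i+r_j)·cross = 11.5·-2.7500 = -31.6250
edge 5: (4.5,20.5)→(3,9.5)  cross = 4.5·9.5 − 3·20.5 = -18.7500; (r_i+r_j)·cross = 7.5·-18.7500 = -140.6250
Σcross = 463.0000 → A = |Σcross|/2 = 231.5000 mm²
Σ(r_i+r_j)·cross = 13261.7500 → first moment M = |Σ|/6 = 2210.2917
R_c = M/A = 2210.2917/231.5000 = 9.5477 mm
θ = 54° = 0.942478 rad
V = θ·R_c·A = 0.942478·9.5477·231.5000 = 2083.151 mm³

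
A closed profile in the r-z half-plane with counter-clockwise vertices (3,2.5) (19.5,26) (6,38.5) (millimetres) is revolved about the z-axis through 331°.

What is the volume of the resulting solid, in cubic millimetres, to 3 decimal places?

Profile (r,z), 3 vertices: (3,2.5) (19.5,26) (6,38.5)
edge 0: (3,2.5)→(19.5,26)  cross = 3·26 − 19.5·2.5 = 29.2500; (r_i+r_j)·cross = 22.5·29.2500 = 658.1250
edge 1: (19.5,26)→(6,38.5)  cross = 19.5·38.5 − 6·26 = 594.7500; (r_i+r_j)·cross = 25.5·594.7500 = 15166.1250
edge 2: (6,38.5)→(3,2.5)  cross = 6·2.5 − 3·38.5 = -100.5000; (r_i+r_j)·cross = 9·-100.5000 = -904.5000
Σcross = 523.5000 → A = |Σcross|/2 = 261.7500 mm²
Σ(r_i+r_j)·cross = 14919.7500 → first moment M = |Σ|/6 = 2486.6250
R_c = M/A = 2486.6250/261.7500 = 9.5000 mm
θ = 331° = 5.777040 rad
V = θ·R_c·A = 5.777040·9.5000·261.7500 = 14365.332 mm³

Volume = 14365.332 mm³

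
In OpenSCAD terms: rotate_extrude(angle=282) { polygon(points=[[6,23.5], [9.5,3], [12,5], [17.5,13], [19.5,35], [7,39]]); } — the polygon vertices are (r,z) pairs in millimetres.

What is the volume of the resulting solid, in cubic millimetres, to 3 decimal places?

Volume = 20611.695 mm³

Profile (r,z), 6 vertices: (6,23.5) (9.5,3) (12,5) (17.5,13) (19.5,35) (7,39)
edge 0: (6,23.5)→(9.5,3)  cross = 6·3 − 9.5·23.5 = -205.2500; (r_i+r_j)·cross = 15.5·-205.2500 = -3181.3750
edge 1: (9.5,3)→(12,5)  cross = 9.5·5 − 12·3 = 11.5000; (r_i+r_j)·cross = 21.5·11.5000 = 247.2500
edge 2: (12,5)→(17.5,13)  cross = 12·13 − 17.5·5 = 68.5000; (r_i+r_j)·cross = 29.5·68.5000 = 2020.7500
edge 3: (17.5,13)→(19.5,35)  cross = 17.5·35 − 19.5·13 = 359.0000; (r_i+r_j)·cross = 37·359.0000 = 13283.0000
edge 4: (19.5,35)→(7,39)  cross = 19.5·39 − 7·35 = 515.5000; (r_i+r_j)·cross = 26.5·515.5000 = 13660.7500
edge 5: (7,39)→(6,23.5)  cross = 7·23.5 − 6·39 = -69.5000; (r_i+r_j)·cross = 13·-69.5000 = -903.5000
Σcross = 679.7500 → A = |Σcross|/2 = 339.8750 mm²
Σ(r_i+r_j)·cross = 25126.8750 → first moment M = |Σ|/6 = 4187.8125
R_c = M/A = 4187.8125/339.8750 = 12.3216 mm
θ = 282° = 4.921828 rad
V = θ·R_c·A = 4.921828·12.3216·339.8750 = 20611.695 mm³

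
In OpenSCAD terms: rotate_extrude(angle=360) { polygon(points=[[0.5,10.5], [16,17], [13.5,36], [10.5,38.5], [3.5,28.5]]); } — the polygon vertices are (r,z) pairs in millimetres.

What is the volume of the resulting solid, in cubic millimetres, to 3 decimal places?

Profile (r,z), 5 vertices: (0.5,10.5) (16,17) (13.5,36) (10.5,38.5) (3.5,28.5)
edge 0: (0.5,10.5)→(16,17)  cross = 0.5·17 − 16·10.5 = -159.5000; (r_i+r_j)·cross = 16.5·-159.5000 = -2631.7500
edge 1: (16,17)→(13.5,36)  cross = 16·36 − 13.5·17 = 346.5000; (r_i+r_j)·cross = 29.5·346.5000 = 10221.7500
edge 2: (13.5,36)→(10.5,38.5)  cross = 13.5·38.5 − 10.5·36 = 141.7500; (r_i+r_j)·cross = 24·141.7500 = 3402.0000
edge 3: (10.5,38.5)→(3.5,28.5)  cross = 10.5·28.5 − 3.5·38.5 = 164.5000; (r_i+r_j)·cross = 14·164.5000 = 2303.0000
edge 4: (3.5,28.5)→(0.5,10.5)  cross = 3.5·10.5 − 0.5·28.5 = 22.5000; (r_i+r_j)·cross = 4·22.5000 = 90.0000
Σcross = 515.7500 → A = |Σcross|/2 = 257.8750 mm²
Σ(r_i+r_j)·cross = 13385.0000 → first moment M = |Σ|/6 = 2230.8333
R_c = M/A = 2230.8333/257.8750 = 8.6508 mm
θ = 360° = 6.283185 rad
V = θ·R_c·A = 6.283185·8.6508·257.8750 = 14016.739 mm³

Volume = 14016.739 mm³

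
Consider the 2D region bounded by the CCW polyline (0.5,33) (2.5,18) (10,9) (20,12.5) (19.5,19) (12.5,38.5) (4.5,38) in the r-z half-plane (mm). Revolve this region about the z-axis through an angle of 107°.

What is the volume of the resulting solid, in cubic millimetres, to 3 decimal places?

Profile (r,z), 7 vertices: (0.5,33) (2.5,18) (10,9) (20,12.5) (19.5,19) (12.5,38.5) (4.5,38)
edge 0: (0.5,33)→(2.5,18)  cross = 0.5·18 − 2.5·33 = -73.5000; (r_i+r_j)·cross = 3·-73.5000 = -220.5000
edge 1: (2.5,18)→(10,9)  cross = 2.5·9 − 10·18 = -157.5000; (r_i+r_j)·cross = 12.5·-157.5000 = -1968.7500
edge 2: (10,9)→(20,12.5)  cross = 10·12.5 − 20·9 = -55.0000; (r_i+r_j)·cross = 30·-55.0000 = -1650.0000
edge 3: (20,12.5)→(19.5,19)  cross = 20·19 − 19.5·12.5 = 136.2500; (r_i+r_j)·cross = 39.5·136.2500 = 5381.8750
edge 4: (19.5,19)→(12.5,38.5)  cross = 19.5·38.5 − 12.5·19 = 513.2500; (r_i+r_j)·cross = 32·513.2500 = 16424.0000
edge 5: (12.5,38.5)→(4.5,38)  cross = 12.5·38 − 4.5·38.5 = 301.7500; (r_i+r_j)·cross = 17·301.7500 = 5129.7500
edge 6: (4.5,38)→(0.5,33)  cross = 4.5·33 − 0.5·38 = 129.5000; (r_i+r_j)·cross = 5·129.5000 = 647.5000
Σcross = 794.7500 → A = |Σcross|/2 = 397.3750 mm²
Σ(r_i+r_j)·cross = 23743.8750 → first moment M = |Σ|/6 = 3957.3125
R_c = M/A = 3957.3125/397.3750 = 9.9586 mm
θ = 107° = 1.867502 rad
V = θ·R_c·A = 1.867502·9.9586·397.3750 = 7390.290 mm³

Volume = 7390.290 mm³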